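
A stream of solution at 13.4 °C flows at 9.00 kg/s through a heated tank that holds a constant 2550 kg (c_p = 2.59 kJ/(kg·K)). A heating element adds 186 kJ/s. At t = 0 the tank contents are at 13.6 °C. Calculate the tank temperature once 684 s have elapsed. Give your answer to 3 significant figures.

Heat balance on the well-mixed liquid: M c_p dT/dt = ṁ c_p (T_in − T) + 186.
Rearrange: dT/dt = (T_ss − T)/τ with τ = M/ṁ = 283.33 s and T_ss = T_in + Q̇/(ṁ c_p) = 21.379 °C.
Solution: T(t) = T_ss + (T₀ − T_ss) e^(−t/τ).
T(684) = 21.379 + (-7.7794)·e^(−684/283.33) = 21.379 + (-7.7794)·0.089446 = 20.684 °C.

20.7 °C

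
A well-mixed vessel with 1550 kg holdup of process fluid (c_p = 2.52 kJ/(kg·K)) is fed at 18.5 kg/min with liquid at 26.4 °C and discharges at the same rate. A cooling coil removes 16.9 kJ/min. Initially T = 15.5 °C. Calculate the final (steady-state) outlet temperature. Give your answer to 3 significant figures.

26.0 °C

Unsteady energy balance on the tank contents: M c_p dT/dt = ṁ c_p (T_in − T) − 16.9.
At steady state dT/dt = 0 ⇒ T_ss = T_in − Q̇/(ṁ c_p) = 26.4 − 16.9/(18.5·2.52) = 26.037 °C.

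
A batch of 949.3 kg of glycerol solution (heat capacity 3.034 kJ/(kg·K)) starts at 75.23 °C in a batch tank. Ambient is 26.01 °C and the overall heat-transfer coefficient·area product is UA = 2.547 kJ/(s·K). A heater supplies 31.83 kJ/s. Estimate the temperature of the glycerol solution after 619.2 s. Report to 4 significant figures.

59.75 °C

First-law balance (no shaft work): M c_p dT/dt = −UA(T − T_amb) + Q̇.
dT/dt = (T_ss − T)/τ with T_ss = T_amb + Q̇/UA = 26.01 + 31.83/2.547 = 38.5071 °C, τ = M c_p/UA = 949.3·3.034/2.547 = 1130.81 s.
This is linear first-order; T(t) = T_ss + (T₀ − T_ss) e^(−t/τ).
T(619.2) = 38.5071 + (36.7229)·0.578353 = 59.7459 °C.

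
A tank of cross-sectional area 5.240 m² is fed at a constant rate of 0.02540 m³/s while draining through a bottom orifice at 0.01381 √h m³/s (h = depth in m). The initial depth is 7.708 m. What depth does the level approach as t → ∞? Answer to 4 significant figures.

3.383 m

Level balance: A dh/dt = 0.02540 − 0.01381 √h. Setting dh/dt = 0:
Q_in = 0.01381 √h_ss ⇒ √h_ss = 0.02540/0.01381 = 1.83925.
h_ss = 1.83925² = 3.38283 m. (Since h₀ = 7.708 m > h_ss, the level will fall toward this value.)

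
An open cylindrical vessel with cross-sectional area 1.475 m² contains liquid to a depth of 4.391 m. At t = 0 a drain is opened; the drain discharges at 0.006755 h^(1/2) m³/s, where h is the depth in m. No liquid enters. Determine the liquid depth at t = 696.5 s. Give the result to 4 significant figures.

0.2506 m

A dh/dt = −Q_out = −0.006755 √h.
Separate and integrate: 2(√h − √h₀) = −(0.006755/A) t.
√h = √4.391 − 0.006755·696.5/(2·1.475) = 2.09547 − 1.59487 = 0.500604.
h = 0.500604² = 0.250605 m.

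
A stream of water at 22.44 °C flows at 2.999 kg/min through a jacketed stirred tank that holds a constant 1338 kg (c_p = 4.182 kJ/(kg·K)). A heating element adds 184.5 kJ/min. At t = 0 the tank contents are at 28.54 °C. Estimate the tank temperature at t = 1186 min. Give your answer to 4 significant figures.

M c_p dT/dt = ṁ c_p (T_in − T) + Q̇.
Rearrange: dT/dt = (T_ss − T)/τ with τ = M/ṁ = 446.149 min and T_ss = T_in + Q̇/(ṁ c_p) = 37.1508 °C.
Solution: T(t) = T_ss + (T₀ − T_ss) e^(−t/τ).
T(1186) = 37.1508 + (-8.61079)·e^(−1186/446.149) = 37.1508 + (-8.61079)·0.0700668 = 36.5475 °C.

36.55 °C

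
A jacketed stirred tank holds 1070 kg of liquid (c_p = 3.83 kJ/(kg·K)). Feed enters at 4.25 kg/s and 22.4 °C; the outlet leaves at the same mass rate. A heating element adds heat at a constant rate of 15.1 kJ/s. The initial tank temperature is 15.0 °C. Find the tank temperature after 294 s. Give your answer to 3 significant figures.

20.7 °C

M c_p dT/dt = ṁ c_p (T_in − T) + Q̇.
τ = M/ṁ = 251.76 s; T_ss = T_in + Q̇/(ṁ c_p) = 22.4 + 15.1/(4.25·3.83) = 23.328 °C.
Solution: T(t) = T_ss + (T₀ − T_ss) e^(−t/τ).
T(294) = 23.328 + (-8.3277)·e^(−294/251.76) = 23.328 + (-8.3277)·0.31106 = 20.737 °C.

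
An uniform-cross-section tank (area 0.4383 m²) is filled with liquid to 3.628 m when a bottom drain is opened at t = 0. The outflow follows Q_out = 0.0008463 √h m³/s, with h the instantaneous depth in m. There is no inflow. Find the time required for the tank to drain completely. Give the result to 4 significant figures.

1973 s

With no inflow, A dh/dt = −0.0008463 √h.
∫ h^(−1/2) dh = −(0.0008463/A) ∫ dt, giving 2√h = 2√h₀ − (0.0008463/A) t.
Set h = 0: 2√h₀ = (0.0008463/A) t_empty ⇒ t_empty = 2A√h₀/0.0008463.
t_empty = 2·0.4383·√3.628/0.0008463 = 0.876600·1.90473/0.0008463 = 1972.93 s.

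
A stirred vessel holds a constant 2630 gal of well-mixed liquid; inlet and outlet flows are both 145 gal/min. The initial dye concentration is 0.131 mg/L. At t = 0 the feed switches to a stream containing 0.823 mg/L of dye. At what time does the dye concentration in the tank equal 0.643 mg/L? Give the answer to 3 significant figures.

24.4 min

Unsteady species balance (constant V, well mixed): V dC/dt = Q(C_in − C), so τ = V/Q = 18.138 min.
C(t) = C_in + (C₀ − C_in) e^(−t/τ). Set C = 0.643 and solve for t:
e^(−t/τ) = (C − C_in)/(C₀ − C_in) = (0.643 − 0.823)/(0.131 − 0.823) = 0.26012
t = −τ ln(…) = 18.138 × 1.3466 = 24.425 min.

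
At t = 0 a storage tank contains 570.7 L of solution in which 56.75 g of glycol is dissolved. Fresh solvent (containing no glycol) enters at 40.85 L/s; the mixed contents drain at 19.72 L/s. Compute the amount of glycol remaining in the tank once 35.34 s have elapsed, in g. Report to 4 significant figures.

Total volume: dV/dt = Q_in − Q_out = 21.1300 L/s, so V(t) = 570.7 + 21.1300 t and V(35.34) = 1317.43 L.
Solute balance: dm/dt = 0 − Q_out C = −Q_out m/V(t).
Separate: dm/m = −Q_out dt/V(t) ⇒ ln(m/m₀) = −(Q_out/(Q_in−Q_out)) ln(V/V₀).
m = m₀ (V₀/V)^(Q_out/(Q_in−Q_out)) = 56.75 × (570.7/1317.43)^(0.933270) = 25.9950 g.

25.99 g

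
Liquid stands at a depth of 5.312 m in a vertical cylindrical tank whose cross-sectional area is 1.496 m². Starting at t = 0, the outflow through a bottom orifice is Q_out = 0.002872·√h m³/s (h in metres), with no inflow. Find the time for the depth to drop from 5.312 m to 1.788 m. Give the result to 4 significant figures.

1008 s

A dh/dt = −Q_out = −0.002872 √h.
Separate and integrate: 2(√h − √h₀) = −(0.002872/A) t.
t = 2A(√h₀ − √h)/0.002872 = 2·1.496·(√5.312 − √1.788)/0.002872
  = 2.99200 × (2.30478 − 1.33716) / 0.002872 = 1008.05 s.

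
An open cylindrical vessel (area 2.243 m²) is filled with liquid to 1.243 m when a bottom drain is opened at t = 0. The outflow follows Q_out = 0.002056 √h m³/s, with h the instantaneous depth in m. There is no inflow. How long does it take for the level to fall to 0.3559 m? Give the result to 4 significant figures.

1131 s

With no inflow, A dh/dt = −0.002056 √h.
Separate and integrate: 2(√h − √h₀) = −(0.002056/A) t.
t = 2A(√h₀ − √h)/0.002056 = 2·2.243·(√1.243 − √0.3559)/0.002056
  = 4.48600 × (1.11490 − 0.596574) / 0.002056 = 1130.94 s.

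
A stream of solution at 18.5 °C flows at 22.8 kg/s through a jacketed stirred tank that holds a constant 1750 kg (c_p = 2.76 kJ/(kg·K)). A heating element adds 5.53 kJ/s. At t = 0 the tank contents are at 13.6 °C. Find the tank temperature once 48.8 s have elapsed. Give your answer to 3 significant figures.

15.9 °C

Heat balance on the well-mixed liquid: M c_p dT/dt = ṁ c_p (T_in − T) + 5.53.
Rearrange: dT/dt = (T_ss − T)/τ with τ = M/ṁ = 76.754 s and T_ss = T_in + Q̇/(ṁ c_p) = 18.588 °C.
Solution: T(t) = T_ss + (T₀ − T_ss) e^(−t/τ).
T(48.8) = 18.588 + (-4.9879)·e^(−48.8/76.754) = 18.588 + (-4.9879)·0.52951 = 15.947 °C.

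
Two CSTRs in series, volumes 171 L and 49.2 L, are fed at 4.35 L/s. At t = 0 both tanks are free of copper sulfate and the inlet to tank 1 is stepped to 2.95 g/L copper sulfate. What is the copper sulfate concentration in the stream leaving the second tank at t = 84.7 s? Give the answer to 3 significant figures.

Each tank obeys Vᵢ dCᵢ/dt = Q(Cᵢ₋₁ − Cᵢ), so τᵢ = Vᵢ/Q.
τ₁ = 171/4.35 = 39.310 s; τ₂ = 49.2/4.35 = 11.310 s.
Solving the cascade with C₁(0)=C₂(0)=0 gives C₂(t) = C_in[1 − (τ₁ e^(−t/τ₁) − τ₂ e^(−t/τ₂))/(τ₁ − τ₂)].
At t = 84.7: e^(−t/τ₁) = 0.11594, e^(−t/τ₂) = 0.00055936.
C₂ = 2.95·[1 − (39.310·0.11594 − 11.310·0.00055936)/(28.000)] = 2.95·0.83745 = 2.4705 g/L.

2.47 g/L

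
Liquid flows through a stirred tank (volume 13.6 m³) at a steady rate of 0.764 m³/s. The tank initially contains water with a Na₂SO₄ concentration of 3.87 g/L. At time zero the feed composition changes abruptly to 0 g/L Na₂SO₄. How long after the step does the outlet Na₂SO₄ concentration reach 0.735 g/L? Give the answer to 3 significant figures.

29.6 s

Species balance: V dC/dt = Q(C_in − C) ⇒ τ = V/Q = 17.801 s.
C(t) = C_in + (C₀ − C_in) e^(−t/τ). Set C = 0.735 and solve for t:
e^(−t/τ) = (C − C_in)/(C₀ − C_in) = (0.735 − 0)/(3.87 − 0) = 0.18992
t = −τ ln(…) = 17.801 × 1.6611 = 29.570 s.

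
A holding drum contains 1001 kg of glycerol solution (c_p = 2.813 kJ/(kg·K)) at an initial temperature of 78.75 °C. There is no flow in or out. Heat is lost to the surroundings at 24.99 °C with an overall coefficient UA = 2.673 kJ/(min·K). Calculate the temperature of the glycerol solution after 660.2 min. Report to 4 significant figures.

53.72 °C

M c_p dT/dt = −UA(T − T_amb).
dT/dt = (T_ss − T)/τ with T_ss = T_amb = 24.9900 °C, τ = M c_p/UA = 1001·2.813/2.673 = 1053.43 min.
Integrating: T(t) = T_ss + (T₀ − T_ss) e^(−t/τ).
T(660.2) = 24.9900 + (53.7600)·0.534344 = 53.7163 °C.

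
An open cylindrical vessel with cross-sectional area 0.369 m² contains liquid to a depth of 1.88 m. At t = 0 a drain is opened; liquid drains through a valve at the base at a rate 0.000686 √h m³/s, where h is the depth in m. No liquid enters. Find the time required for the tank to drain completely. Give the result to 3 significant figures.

1480 s

Accumulation of liquid (constant cross-section A): A dh/dt = −0.000686 √h.
This is separable: 2 d(√h)/dt = −0.000686/A, so √h = √h₀ − (0.000686/(2A)) t.
Set h = 0: 2√h₀ = (0.000686/A) t_empty ⇒ t_empty = 2A√h₀/0.000686.
t_empty = 2·0.369·√1.88/0.000686 = 0.73800·1.3711/0.000686 = 1475.1 s.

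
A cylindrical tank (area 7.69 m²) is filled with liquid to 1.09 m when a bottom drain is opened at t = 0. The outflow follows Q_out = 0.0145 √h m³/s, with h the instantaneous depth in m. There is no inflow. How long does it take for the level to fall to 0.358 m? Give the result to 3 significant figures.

With no inflow, A dh/dt = −0.0145 √h.
∫ h^(−1/2) dh = −(0.0145/A) ∫ dt, giving 2√h = 2√h₀ − (0.0145/A) t.
t = 2A(√h₀ − √h)/0.0145 = 2·7.69·(√1.09 − √0.358)/0.0145
  = 15.380 × (1.0440 − 0.59833) / 0.0145 = 472.75 s.

473 s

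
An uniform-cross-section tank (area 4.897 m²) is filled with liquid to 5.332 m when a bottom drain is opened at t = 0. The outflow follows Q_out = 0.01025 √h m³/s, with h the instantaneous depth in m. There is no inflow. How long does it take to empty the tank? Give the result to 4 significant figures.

2206 s

A dh/dt = −Q_out = −0.01025 √h.
Separate and integrate: 2(√h − √h₀) = −(0.01025/A) t.
Set h = 0: 2√h₀ = (0.01025/A) t_empty ⇒ t_empty = 2A√h₀/0.01025.
t_empty = 2·4.897·√5.332/0.01025 = 9.79400·2.30911/0.01025 = 2206.39 s.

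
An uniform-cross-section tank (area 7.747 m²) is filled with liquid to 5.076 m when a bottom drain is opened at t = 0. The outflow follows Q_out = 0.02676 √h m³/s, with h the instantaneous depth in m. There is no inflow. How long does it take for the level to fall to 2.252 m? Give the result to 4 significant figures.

With no inflow, A dh/dt = −0.02676 √h.
∫ h^(−1/2) dh = −(0.02676/A) ∫ dt, giving 2√h = 2√h₀ − (0.02676/A) t.
t = 2A(√h₀ − √h)/0.02676 = 2·7.747·(√5.076 − √2.252)/0.02676
  = 15.4940 × (2.25300 − 1.50067) / 0.02676 = 435.599 s.

435.6 s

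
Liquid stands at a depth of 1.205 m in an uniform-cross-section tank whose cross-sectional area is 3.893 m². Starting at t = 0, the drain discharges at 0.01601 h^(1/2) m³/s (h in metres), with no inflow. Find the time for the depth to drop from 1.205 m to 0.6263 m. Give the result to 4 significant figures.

149.0 s

Unsteady balance on liquid volume: A dh/dt = −0.01601 √h.
Separate and integrate: 2(√h − √h₀) = −(0.01601/A) t.
t = 2A(√h₀ − √h)/0.01601 = 2·3.893·(√1.205 − √0.6263)/0.01601
  = 7.78600 × (1.09772 − 0.791391) / 0.01601 = 148.977 s.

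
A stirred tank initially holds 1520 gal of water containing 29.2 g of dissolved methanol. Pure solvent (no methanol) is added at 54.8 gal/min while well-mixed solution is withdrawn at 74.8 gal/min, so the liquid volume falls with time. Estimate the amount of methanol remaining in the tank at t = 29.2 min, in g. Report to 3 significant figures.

4.76 g

Let m(t) be the amount of methanol. Volume: V(t) = V₀ + (Q_in − Q_out) t = 1520 − 20.000 t; V(29.2) = 936.00 gal.
Solute balance: dm/dt = 0 − Q_out C = −Q_out m/V(t).
dm/m = −Q_out dt/(V₀ − 20.000 t); integrating gives ln(m/m₀) = −(Q_out/(Q_in−Q_out)) ln(V/V₀).
m = m₀ (V₀/V)^(Q_out/(Q_in−Q_out)) = 29.2 × (1520/936.00)^(-3.7400) = 4.7628 g.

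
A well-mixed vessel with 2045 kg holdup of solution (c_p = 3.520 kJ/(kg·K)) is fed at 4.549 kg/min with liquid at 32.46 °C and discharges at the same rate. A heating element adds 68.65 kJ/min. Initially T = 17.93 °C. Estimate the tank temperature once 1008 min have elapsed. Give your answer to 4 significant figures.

First-law balance (no shaft work): M c_p dT/dt = ṁ c_p (T_in − T) + 68.65.
τ = M/ṁ = 449.549 min; T_ss = T_in + Q̇/(ṁ c_p) = 32.46 + 68.65/(4.549·3.520) = 36.7473 °C.
Solution: T(t) = T_ss + (T₀ − T_ss) e^(−t/τ).
T(1008) = 36.7473 + (-18.8173)·e^(−1008/449.549) = 36.7473 + (-18.8173)·0.106220 = 34.7485 °C.

34.75 °C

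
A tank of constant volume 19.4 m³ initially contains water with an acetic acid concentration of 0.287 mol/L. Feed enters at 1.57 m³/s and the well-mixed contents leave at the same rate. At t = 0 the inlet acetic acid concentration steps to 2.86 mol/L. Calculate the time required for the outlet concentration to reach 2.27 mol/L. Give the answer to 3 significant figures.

Species balance: V dC/dt = Q(C_in − C) ⇒ τ = V/Q = 12.357 s.
C(t) = C_in + (C₀ − C_in) e^(−t/τ). Set C = 2.27 and solve for t:
e^(−t/τ) = (C − C_in)/(C₀ − C_in) = (2.27 − 2.86)/(0.287 − 2.86) = 0.22930
t = −τ ln(…) = 12.357 × 1.4727 = 18.198 s.

18.2 s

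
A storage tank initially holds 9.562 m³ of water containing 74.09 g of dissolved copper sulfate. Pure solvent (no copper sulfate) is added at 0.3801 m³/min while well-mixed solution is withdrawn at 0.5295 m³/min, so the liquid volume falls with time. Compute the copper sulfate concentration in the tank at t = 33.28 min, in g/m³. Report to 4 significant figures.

1.198 g/m³

Total volume: dV/dt = Q_in − Q_out = -0.149400 m³/min, so V(t) = 9.562 − 0.149400 t and V(33.28) = 4.58997 m³.
Solute balance: dm/dt = 0 − Q_out C = −Q_out m/V(t).
dm/m = −Q_out dt/(V₀ − 0.149400 t); integrating gives ln(m/m₀) = −(Q_out/(Q_in−Q_out)) ln(V/V₀).
m = m₀ (V₀/V)^(Q_out/(Q_in−Q_out)) = 74.09 × (9.562/4.58997)^(-3.54418) = 5.49657 g.
C = m/V = 5.49657/4.58997 = 1.19752 g/m³.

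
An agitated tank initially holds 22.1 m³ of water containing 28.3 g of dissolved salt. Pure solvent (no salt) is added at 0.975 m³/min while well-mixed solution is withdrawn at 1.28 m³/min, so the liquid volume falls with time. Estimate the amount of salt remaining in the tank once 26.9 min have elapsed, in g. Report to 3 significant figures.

Let m(t) be the amount of salt. Volume: V(t) = V₀ + (Q_in − Q_out) t = 22.1 − 0.30500 t; V(26.9) = 13.896 m³.
Solute balance: dm/dt = 0 − Q_out C = −Q_out m/V(t).
Separate: dm/m = −Q_out dt/V(t) ⇒ ln(m/m₀) = −(Q_out/(Q_in−Q_out)) ln(V/V₀).
m = m₀ (V₀/V)^(Q_out/(Q_in−Q_out)) = 28.3 × (22.1/13.896)^(-4.1967) = 4.0371 g.

4.04 g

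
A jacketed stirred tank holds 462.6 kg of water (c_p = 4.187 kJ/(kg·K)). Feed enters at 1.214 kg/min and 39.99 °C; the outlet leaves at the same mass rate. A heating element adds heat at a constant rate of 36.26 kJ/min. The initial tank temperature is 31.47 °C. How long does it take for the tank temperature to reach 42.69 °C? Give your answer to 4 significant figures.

M c_p dT/dt = ṁ c_p (T_in − T) + Q̇.
τ = M/ṁ = 381.054 min; T_ss = T_in + Q̇/(ṁ c_p) = 47.1236 °C.
T(t) = T_ss + (T₀ − T_ss) e^(−t/τ). Set T = 42.69:
e^(−t/τ) = (42.69 − 47.1236)/(31.47 − 47.1236) = 0.283230
t = −381.054 · ln(0.283230) = 480.699 min.

480.7 min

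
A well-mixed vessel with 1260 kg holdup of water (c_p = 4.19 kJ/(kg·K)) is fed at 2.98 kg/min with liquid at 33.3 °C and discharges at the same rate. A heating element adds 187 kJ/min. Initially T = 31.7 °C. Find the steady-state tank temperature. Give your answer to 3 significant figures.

M c_p dT/dt = ṁ c_p (T_in − T) + Q̇.
At steady state dT/dt = 0 ⇒ T_ss = T_in + Q̇/(ṁ c_p) = 33.3 + 187/(2.98·4.19) = 48.277 °C.

48.3 °C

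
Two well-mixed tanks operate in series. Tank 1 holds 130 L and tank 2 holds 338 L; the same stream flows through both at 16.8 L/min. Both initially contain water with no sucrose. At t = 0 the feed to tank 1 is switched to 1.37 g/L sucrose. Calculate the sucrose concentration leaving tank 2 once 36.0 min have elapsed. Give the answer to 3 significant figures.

1.01 g/L

Species balance on tank i: dCᵢ/dt = (Cᵢ₋₁ − Cᵢ)/τᵢ with τᵢ = Vᵢ/Q.
τ₁ = 130/16.8 = 7.7381 min; τ₂ = 338/16.8 = 20.119 min.
Tank 1: C₁ = C_in(1 − e^(−t/τ₁)). Tank 2 (τ₁ ≠ τ₂): C₂ = C_in[1 − (τ₁ e^(−t/τ₁) − τ₂ e^(−t/τ₂))/(τ₁ − τ₂)].
At t = 36.0: e^(−t/τ₁) = 0.0095396, e^(−t/τ₂) = 0.16707.
C₂ = 1.37·[1 − (7.7381·0.0095396 − 20.119·0.16707)/(-12.381)] = 1.37·0.73448 = 1.0062 g/L.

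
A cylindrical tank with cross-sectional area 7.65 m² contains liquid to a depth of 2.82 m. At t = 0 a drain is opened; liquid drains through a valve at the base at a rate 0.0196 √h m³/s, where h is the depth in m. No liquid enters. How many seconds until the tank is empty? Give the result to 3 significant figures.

1310 s

Accumulation of liquid (constant cross-section A): A dh/dt = −0.0196 √h.
∫ h^(−1/2) dh = −(0.0196/A) ∫ dt, giving 2√h = 2√h₀ − (0.0196/A) t.
Tank is empty when √h = 0: t_empty = 2A√h₀/0.0196.
t_empty = 2·7.65·√2.82/0.0196 = 15.300·1.6793/0.0196 = 1310.9 s.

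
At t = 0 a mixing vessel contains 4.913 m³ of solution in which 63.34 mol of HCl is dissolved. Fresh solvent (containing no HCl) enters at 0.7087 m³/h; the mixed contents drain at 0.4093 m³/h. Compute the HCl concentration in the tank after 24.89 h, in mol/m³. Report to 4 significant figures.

1.450 mol/m³

Total volume: dV/dt = Q_in − Q_out = 0.299400 m³/h, so V(t) = 4.913 + 0.299400 t and V(24.89) = 12.3651 m³.
Species balance (pure solvent in): dm/dt = −Q_out · m/V(t).
dm/m = −Q_out dt/(V₀ + 0.299400 t); integrating gives ln(m/m₀) = −(Q_out/(Q_in−Q_out)) ln(V/V₀).
m = m₀ (V₀/V)^(Q_out/(Q_in−Q_out)) = 63.34 × (4.913/12.3651)^(1.36707) = 17.9345 mol.
C = m/V = 17.9345/12.3651 = 1.45042 mol/m³.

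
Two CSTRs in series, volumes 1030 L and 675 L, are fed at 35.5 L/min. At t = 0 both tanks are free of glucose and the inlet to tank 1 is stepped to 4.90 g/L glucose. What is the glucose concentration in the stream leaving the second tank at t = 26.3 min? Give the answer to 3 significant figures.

1.49 g/L

Time constants: τᵢ = Vᵢ/Q for each well-mixed tank.
τ₁ = 1030/35.5 = 29.014 min; τ₂ = 675/35.5 = 19.014 min.
Tank 1: C₁ = C_in(1 − e^(−t/τ₁)). Tank 2 (τ₁ ≠ τ₂): C₂ = C_in[1 − (τ₁ e^(−t/τ₁) − τ₂ e^(−t/τ₂))/(τ₁ − τ₂)].
At t = 26.3: e^(−t/τ₁) = 0.40395, e^(−t/τ₂) = 0.25078.
C₂ = 4.90·[1 − (29.014·0.40395 − 19.014·0.25078)/(10.000)] = 4.90·0.30480 = 1.4935 g/L.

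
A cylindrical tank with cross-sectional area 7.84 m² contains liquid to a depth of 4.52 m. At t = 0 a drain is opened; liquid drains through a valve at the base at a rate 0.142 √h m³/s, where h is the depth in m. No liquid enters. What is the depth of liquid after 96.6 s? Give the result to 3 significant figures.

1.57 m

Accumulation of liquid (constant cross-section A): A dh/dt = −0.142 √h.
∫ h^(−1/2) dh = −(0.142/A) ∫ dt, giving 2√h = 2√h₀ − (0.142/A) t.
√h = √4.52 − 0.142·96.6/(2·7.84) = 2.1260 − 0.87482 = 1.2512.
h = 1.2512² = 1.5655 m.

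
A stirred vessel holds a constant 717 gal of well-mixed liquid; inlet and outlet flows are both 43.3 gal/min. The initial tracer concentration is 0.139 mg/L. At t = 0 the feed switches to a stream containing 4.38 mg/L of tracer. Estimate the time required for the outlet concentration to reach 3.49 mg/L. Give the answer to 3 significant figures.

25.9 min

Unsteady species balance (constant V, well mixed): V dC/dt = Q(C_in − C), so τ = V/Q = 16.559 min.
C(t) = C_in + (C₀ − C_in) e^(−t/τ). Set C = 3.49 and solve for t:
e^(−t/τ) = (C − C_in)/(C₀ − C_in) = (3.49 − 4.38)/(0.139 − 4.38) = 0.20986
t = −τ ln(…) = 16.559 × 1.5613 = 25.854 min.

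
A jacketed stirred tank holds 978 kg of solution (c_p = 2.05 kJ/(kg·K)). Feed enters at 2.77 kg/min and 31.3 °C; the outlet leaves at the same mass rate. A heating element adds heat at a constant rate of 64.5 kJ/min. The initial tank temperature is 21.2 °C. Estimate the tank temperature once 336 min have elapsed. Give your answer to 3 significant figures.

M c_p dT/dt = ṁ c_p (T_in − T) + Q̇.
τ = M/ṁ = 353.07 min; T_ss = T_in + Q̇/(ṁ c_p) = 31.3 + 64.5/(2.77·2.05) = 42.659 °C.
T approaches T_ss exponentially: T(t) = T_ss + (T₀ − T_ss) e^(−t/τ).
T(336) = 42.659 + (-21.459)·e^(−336/353.07) = 42.659 + (-21.459)·0.38610 = 34.373 °C.

34.4 °C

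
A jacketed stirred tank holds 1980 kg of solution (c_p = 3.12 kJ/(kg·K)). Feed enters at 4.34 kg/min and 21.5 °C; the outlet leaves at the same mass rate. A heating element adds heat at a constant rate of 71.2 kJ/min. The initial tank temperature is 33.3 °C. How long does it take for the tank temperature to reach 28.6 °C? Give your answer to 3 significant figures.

M c_p dT/dt = ṁ c_p (T_in − T) + Q̇.
τ = M/ṁ = 456.22 min; T_ss = T_in + Q̇/(ṁ c_p) = 26.758 °C.
T(t) = T_ss + (T₀ − T_ss) e^(−t/τ). Set T = 28.6:
e^(−t/τ) = (28.6 − 26.758)/(33.3 − 26.758) = 0.28155
t = −456.22 · ln(0.28155) = 578.24 min.

578 min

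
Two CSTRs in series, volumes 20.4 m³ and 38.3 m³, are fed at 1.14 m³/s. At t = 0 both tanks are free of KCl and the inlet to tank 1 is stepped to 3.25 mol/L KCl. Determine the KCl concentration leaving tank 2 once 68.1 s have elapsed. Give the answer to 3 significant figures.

2.42 mol/L

Time constants: τᵢ = Vᵢ/Q for each well-mixed tank.
τ₁ = 20.4/1.14 = 17.895 s; τ₂ = 38.3/1.14 = 33.596 s.
Solving the cascade with C₁(0)=C₂(0)=0 gives C₂(t) = C_in[1 − (τ₁ e^(−t/τ₁) − τ₂ e^(−t/τ₂))/(τ₁ − τ₂)].
At t = 68.1: e^(−t/τ₁) = 0.022246, e^(−t/τ₂) = 0.13173.
C₂ = 3.25·[1 − (17.895·0.022246 − 33.596·0.13173)/(-15.702)] = 3.25·0.74349 = 2.4164 mol/L.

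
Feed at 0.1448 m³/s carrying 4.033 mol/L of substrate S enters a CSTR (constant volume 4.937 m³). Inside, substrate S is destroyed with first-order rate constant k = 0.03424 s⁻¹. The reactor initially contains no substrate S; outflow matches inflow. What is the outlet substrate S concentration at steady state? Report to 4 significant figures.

V dC/dt = Q(C_in − C) − k V C.
Steady state (dC/dt = 0): C_ss = Q C_in/(Q + kV) = C_in/(1 + kV/Q).
C_ss = 0.1448·4.033/(0.1448 + 0.03424·4.937) = 0.583978/0.313843 = 1.86073 mol/L.

1.861 mol/L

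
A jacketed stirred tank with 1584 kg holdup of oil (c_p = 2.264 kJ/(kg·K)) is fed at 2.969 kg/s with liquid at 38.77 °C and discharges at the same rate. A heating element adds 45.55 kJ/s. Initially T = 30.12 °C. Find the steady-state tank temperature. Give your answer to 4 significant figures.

Energy balance: M c_p dT/dt = ṁ c_p (T_in − T) + 45.55.
At steady state dT/dt = 0 ⇒ T_ss = T_in + Q̇/(ṁ c_p) = 38.77 + 45.55/(2.969·2.264) = 45.5464 °C.

45.55 °C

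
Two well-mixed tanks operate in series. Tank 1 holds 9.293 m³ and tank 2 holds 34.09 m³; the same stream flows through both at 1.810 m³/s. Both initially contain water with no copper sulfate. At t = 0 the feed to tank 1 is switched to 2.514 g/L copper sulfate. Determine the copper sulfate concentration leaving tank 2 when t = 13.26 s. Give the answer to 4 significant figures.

0.8758 g/L

Species balance on tank i: dCᵢ/dt = (Cᵢ₋₁ − Cᵢ)/τᵢ with τᵢ = Vᵢ/Q.
τ₁ = 9.293/1.810 = 5.13425 s; τ₂ = 34.09/1.810 = 18.8343 s.
Solving the cascade with C₁(0)=C₂(0)=0 gives C₂(t) = C_in[1 − (τ₁ e^(−t/τ₁) − τ₂ e^(−t/τ₂))/(τ₁ − τ₂)].
At t = 13.26: e^(−t/τ₁) = 0.0755732, e^(−t/τ₂) = 0.494585.
C₂ = 2.514·[1 − (5.13425·0.0755732 − 18.8343·0.494585)/(-13.7000)] = 2.514·0.348385 = 0.875840 g/L.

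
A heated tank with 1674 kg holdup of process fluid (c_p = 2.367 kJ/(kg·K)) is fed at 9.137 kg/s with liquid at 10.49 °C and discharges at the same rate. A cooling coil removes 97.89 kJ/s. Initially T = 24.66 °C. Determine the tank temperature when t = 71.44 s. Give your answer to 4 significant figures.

18.62 °C

Heat balance on the well-mixed liquid: M c_p dT/dt = ṁ c_p (T_in − T) − 97.89.
τ = M/ṁ = 183.211 s; T_ss = T_in − Q̇/(ṁ c_p) = 10.49 − 97.89/(9.137·2.367) = 5.96377 °C.
T approaches T_ss exponentially: T(t) = T_ss + (T₀ − T_ss) e^(−t/τ).
T(71.44) = 5.96377 + (18.6962)·e^(−71.44/183.211) = 5.96377 + (18.6962)·0.677102 = 18.6230 °C.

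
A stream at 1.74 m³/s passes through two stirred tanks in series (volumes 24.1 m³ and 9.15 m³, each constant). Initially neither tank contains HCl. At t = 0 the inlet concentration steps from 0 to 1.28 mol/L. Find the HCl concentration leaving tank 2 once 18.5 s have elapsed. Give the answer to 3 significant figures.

0.761 mol/L

Time constants: τᵢ = Vᵢ/Q for each well-mixed tank.
τ₁ = 24.1/1.74 = 13.851 s; τ₂ = 9.15/1.74 = 5.2586 s.
Tank 1: C₁ = C_in(1 − e^(−t/τ₁)). Tank 2 (τ₁ ≠ τ₂): C₂ = C_in[1 − (τ₁ e^(−t/τ₁) − τ₂ e^(−t/τ₂))/(τ₁ − τ₂)].
At t = 18.5: e^(−t/τ₁) = 0.26298, e^(−t/τ₂) = 0.029658.
C₂ = 1.28·[1 − (13.851·0.26298 − 5.2586·0.029658)/(8.5920)] = 1.28·0.59422 = 0.76060 mol/L.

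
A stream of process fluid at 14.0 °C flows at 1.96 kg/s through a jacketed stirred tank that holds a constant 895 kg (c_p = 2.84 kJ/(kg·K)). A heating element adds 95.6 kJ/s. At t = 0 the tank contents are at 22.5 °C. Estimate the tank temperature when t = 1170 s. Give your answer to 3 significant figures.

Unsteady energy balance on the tank contents: M c_p dT/dt = ṁ c_p (T_in − T) + 95.6.
Rearrange: dT/dt = (T_ss − T)/τ with τ = M/ṁ = 456.63 s and T_ss = T_in + Q̇/(ṁ c_p) = 31.174 °C.
Solution: T(t) = T_ss + (T₀ − T_ss) e^(−t/τ).
T(1170) = 31.174 + (-8.6745)·e^(−1170/456.63) = 31.174 + (-8.6745)·0.077132 = 30.505 °C.

30.5 °C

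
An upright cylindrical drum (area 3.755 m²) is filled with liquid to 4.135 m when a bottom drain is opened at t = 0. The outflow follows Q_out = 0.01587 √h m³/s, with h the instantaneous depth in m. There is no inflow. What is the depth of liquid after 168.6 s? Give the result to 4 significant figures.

A dh/dt = −Q_out = −0.01587 √h.
∫ h^(−1/2) dh = −(0.01587/A) ∫ dt, giving 2√h = 2√h₀ − (0.01587/A) t.
√h = √4.135 − 0.01587·168.6/(2·3.755) = 2.03347 − 0.356283 = 1.67719.
h = 1.67719² = 2.81296 m.

2.813 m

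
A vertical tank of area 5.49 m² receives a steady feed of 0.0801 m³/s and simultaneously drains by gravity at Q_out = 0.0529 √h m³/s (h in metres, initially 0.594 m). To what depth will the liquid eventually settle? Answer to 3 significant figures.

A dh/dt = Q_in − 0.0529 √h. Steady state requires inflow = outflow:
Q_in = 0.0529 √h_ss ⇒ √h_ss = 0.0801/0.0529 = 1.5142.
h_ss = 1.5142² = 2.2927 m. (Since h₀ = 0.594 m < h_ss, the level will rise toward this value.)

2.29 m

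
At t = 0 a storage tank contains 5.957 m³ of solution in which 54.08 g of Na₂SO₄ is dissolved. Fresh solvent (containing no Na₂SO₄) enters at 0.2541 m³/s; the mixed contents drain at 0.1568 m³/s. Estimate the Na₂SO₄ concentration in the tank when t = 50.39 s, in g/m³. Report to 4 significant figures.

Total volume: dV/dt = Q_in − Q_out = 0.0973000 m³/s, so V(t) = 5.957 + 0.0973000 t and V(50.39) = 10.8599 m³.
Solute balance: dm/dt = 0 − Q_out C = −Q_out m/V(t).
Separate: dm/m = −Q_out dt/V(t) ⇒ ln(m/m₀) = −(Q_out/(Q_in−Q_out)) ln(V/V₀).
m = m₀ (V₀/V)^(Q_out/(Q_in−Q_out)) = 54.08 × (5.957/10.8599)^(1.61151) = 20.5473 g.
C = m/V = 20.5473/10.8599 = 1.89202 g/m³.

1.892 g/m³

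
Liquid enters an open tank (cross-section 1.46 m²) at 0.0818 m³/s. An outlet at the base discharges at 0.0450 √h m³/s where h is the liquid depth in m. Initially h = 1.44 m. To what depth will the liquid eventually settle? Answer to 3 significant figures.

3.30 m

Level balance: A dh/dt = 0.0818 − 0.0450 √h. Setting dh/dt = 0:
Q_in = 0.0450 √h_ss ⇒ √h_ss = 0.0818/0.0450 = 1.8178.
h_ss = 1.8178² = 3.3043 m. (Since h₀ = 1.44 m < h_ss, the level will rise toward this value.)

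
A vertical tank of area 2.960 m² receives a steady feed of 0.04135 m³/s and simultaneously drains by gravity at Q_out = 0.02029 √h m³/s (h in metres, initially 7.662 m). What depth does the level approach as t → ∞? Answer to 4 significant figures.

4.153 m

Level balance: A dh/dt = 0.04135 − 0.02029 √h. Setting dh/dt = 0:
Q_in = 0.02029 √h_ss ⇒ √h_ss = 0.04135/0.02029 = 2.03795.
h_ss = 2.03795² = 4.15324 m. (Since h₀ = 7.662 m > h_ss, the level will fall toward this value.)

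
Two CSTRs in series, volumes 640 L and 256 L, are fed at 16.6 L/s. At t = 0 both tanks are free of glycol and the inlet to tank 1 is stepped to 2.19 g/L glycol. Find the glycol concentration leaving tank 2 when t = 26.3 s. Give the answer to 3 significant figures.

0.610 g/L

Species balance on tank i: dCᵢ/dt = (Cᵢ₋₁ − Cᵢ)/τᵢ with τᵢ = Vᵢ/Q.
τ₁ = 640/16.6 = 38.554 s; τ₂ = 256/16.6 = 15.422 s.
Tank 1: C₁ = C_in(1 − e^(−t/τ₁)). Tank 2 (τ₁ ≠ τ₂): C₂ = C_in[1 − (τ₁ e^(−t/τ₁) − τ₂ e^(−t/τ₂))/(τ₁ − τ₂)].
At t = 26.3: e^(−t/τ₁) = 0.50553, e^(−t/τ₂) = 0.18170.
C₂ = 2.19·[1 − (38.554·0.50553 − 15.422·0.18170)/(23.133)] = 2.19·0.27859 = 0.61011 g/L.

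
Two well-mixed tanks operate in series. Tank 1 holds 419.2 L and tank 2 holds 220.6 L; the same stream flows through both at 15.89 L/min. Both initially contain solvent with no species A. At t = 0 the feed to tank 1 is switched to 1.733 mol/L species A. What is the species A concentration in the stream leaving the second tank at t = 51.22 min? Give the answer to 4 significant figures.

Time constants: τᵢ = Vᵢ/Q for each well-mixed tank.
τ₁ = 419.2/15.89 = 26.3814 min; τ₂ = 220.6/15.89 = 13.8829 min.
Solving the cascade with C₁(0)=C₂(0)=0 gives C₂(t) = C_in[1 − (τ₁ e^(−t/τ₁) − τ₂ e^(−t/τ₂))/(τ₁ − τ₂)].
At t = 51.22: e^(−t/τ₁) = 0.143485, e^(−t/τ₂) = 0.0249865.
C₂ = 1.733·[1 − (26.3814·0.143485 − 13.8829·0.0249865)/(12.4984)] = 1.733·0.724889 = 1.25623 mol/L.

1.256 mol/L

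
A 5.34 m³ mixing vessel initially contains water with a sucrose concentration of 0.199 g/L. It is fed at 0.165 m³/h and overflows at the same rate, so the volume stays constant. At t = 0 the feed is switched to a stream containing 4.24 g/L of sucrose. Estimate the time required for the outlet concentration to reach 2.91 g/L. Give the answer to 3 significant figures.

36.0 h

Species balance on the tank: V dC/dt = Q(C_in − C), so τ = V/Q = 32.364 h.
C(t) = C_in + (C₀ − C_in) e^(−t/τ). Set C = 2.91 and solve for t:
e^(−t/τ) = (C − C_in)/(C₀ − C_in) = (2.91 − 4.24)/(0.199 − 4.24) = 0.32913
t = −τ ln(…) = 32.364 × 1.1113 = 35.966 h.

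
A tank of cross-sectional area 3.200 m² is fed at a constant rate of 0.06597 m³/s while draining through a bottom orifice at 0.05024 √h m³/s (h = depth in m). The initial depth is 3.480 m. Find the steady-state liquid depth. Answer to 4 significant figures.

1.724 m

Unsteady balance on liquid volume: A dh/dt = Q_in − 0.05024 √h. At steady state dh/dt = 0:
Q_in = 0.05024 √h_ss ⇒ √h_ss = 0.06597/0.05024 = 1.31310.
h_ss = 1.31310² = 1.72422 m. (Since h₀ = 3.480 m > h_ss, the level will fall toward this value.)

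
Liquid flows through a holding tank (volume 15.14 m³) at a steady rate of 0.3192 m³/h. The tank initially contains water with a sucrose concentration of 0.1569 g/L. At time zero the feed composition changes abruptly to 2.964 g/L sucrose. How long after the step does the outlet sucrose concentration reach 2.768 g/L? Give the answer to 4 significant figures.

Species balance: V dC/dt = Q(C_in − C) ⇒ τ = V/Q = 47.4311 h.
C(t) = C_in + (C₀ − C_in) e^(−t/τ). Set C = 2.768 and solve for t:
e^(−t/τ) = (C − C_in)/(C₀ − C_in) = (2.768 − 2.964)/(0.1569 − 2.964) = 0.0698229
t = −τ ln(…) = 47.4311 × 2.66179 = 126.252 h.

126.3 h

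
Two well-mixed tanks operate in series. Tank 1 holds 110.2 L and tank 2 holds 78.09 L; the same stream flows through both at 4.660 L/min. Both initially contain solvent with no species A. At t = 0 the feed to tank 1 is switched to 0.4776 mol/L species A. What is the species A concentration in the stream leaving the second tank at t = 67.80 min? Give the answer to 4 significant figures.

Species balance on tank i: dCᵢ/dt = (Cᵢ₋₁ − Cᵢ)/τᵢ with τᵢ = Vᵢ/Q.
τ₁ = 110.2/4.660 = 23.6481 min; τ₂ = 78.09/4.660 = 16.7575 min.
Solving the cascade with C₁(0)=C₂(0)=0 gives C₂(t) = C_in[1 − (τ₁ e^(−t/τ₁) − τ₂ e^(−t/τ₂))/(τ₁ − τ₂)].
At t = 67.80: e^(−t/τ₁) = 0.0568669, e^(−t/τ₂) = 0.0174931.
C₂ = 0.4776·[1 − (23.6481·0.0568669 − 16.7575·0.0174931)/(6.89056)] = 0.4776·0.847378 = 0.404708 mol/L.

0.4047 mol/L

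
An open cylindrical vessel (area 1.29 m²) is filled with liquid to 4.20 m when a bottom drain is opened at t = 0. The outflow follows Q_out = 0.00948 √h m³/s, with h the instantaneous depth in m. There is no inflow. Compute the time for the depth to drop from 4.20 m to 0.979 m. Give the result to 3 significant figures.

Accumulation of liquid (constant cross-section A): A dh/dt = −0.00948 √h.
∫ h^(−1/2) dh = −(0.00948/A) ∫ dt, giving 2√h = 2√h₀ − (0.00948/A) t.
t = 2A(√h₀ − √h)/0.00948 = 2·1.29·(√4.20 − √0.979)/0.00948
  = 2.5800 × (2.0494 − 0.98944) / 0.00948 = 288.47 s.

288 s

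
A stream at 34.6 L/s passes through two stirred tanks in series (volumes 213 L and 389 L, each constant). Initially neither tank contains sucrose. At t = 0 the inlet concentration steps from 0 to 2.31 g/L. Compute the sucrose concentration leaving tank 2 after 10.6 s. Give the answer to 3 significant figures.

0.821 g/L

Time constants: τᵢ = Vᵢ/Q for each well-mixed tank.
τ₁ = 213/34.6 = 6.1561 s; τ₂ = 389/34.6 = 11.243 s.
Solving the cascade with C₁(0)=C₂(0)=0 gives C₂(t) = C_in[1 − (τ₁ e^(−t/τ₁) − τ₂ e^(−t/τ₂))/(τ₁ − τ₂)].
At t = 10.6: e^(−t/τ₁) = 0.17873, e^(−t/τ₂) = 0.38952.
C₂ = 2.31·[1 − (6.1561·0.17873 − 11.243·0.38952)/(-5.0867)] = 2.31·0.35537 = 0.82090 g/L.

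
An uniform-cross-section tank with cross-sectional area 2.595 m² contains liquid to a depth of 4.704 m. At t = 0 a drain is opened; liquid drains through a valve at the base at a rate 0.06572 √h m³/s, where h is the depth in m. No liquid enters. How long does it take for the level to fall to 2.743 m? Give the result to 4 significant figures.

With no inflow, A dh/dt = −0.06572 √h.
Separate and integrate: 2(√h − √h₀) = −(0.06572/A) t.
t = 2A(√h₀ − √h)/0.06572 = 2·2.595·(√4.704 − √2.743)/0.06572
  = 5.19000 × (2.16887 − 1.65620) / 0.06572 = 40.4863 s.

40.49 s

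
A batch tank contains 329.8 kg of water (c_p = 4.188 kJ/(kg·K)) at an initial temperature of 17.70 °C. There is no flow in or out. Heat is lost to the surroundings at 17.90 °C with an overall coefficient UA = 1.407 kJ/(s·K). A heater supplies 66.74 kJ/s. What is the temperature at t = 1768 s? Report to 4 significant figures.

57.47 °C

Heat balance on the well-mixed liquid: M c_p dT/dt = −UA(T − T_amb) + Q̇.
dT/dt = (T_ss − T)/τ with T_ss = T_amb + Q̇/UA = 17.90 + 66.74/1.407 = 65.3343 °C, τ = M c_p/UA = 329.8·4.188/1.407 = 981.665 s.
Integrating: T(t) = T_ss + (T₀ − T_ss) e^(−t/τ).
T(1768) = 65.3343 + (-47.6343)·0.165130 = 57.4684 °C.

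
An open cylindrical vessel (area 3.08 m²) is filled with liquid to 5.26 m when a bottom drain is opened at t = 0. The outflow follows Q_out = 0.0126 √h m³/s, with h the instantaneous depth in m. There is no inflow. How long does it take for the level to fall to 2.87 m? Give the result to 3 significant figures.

293 s

With no inflow, A dh/dt = −0.0126 √h.
Separate and integrate: 2(√h − √h₀) = −(0.0126/A) t.
t = 2A(√h₀ − √h)/0.0126 = 2·3.08·(√5.26 − √2.87)/0.0126
  = 6.1600 × (2.2935 − 1.6941) / 0.0126 = 293.02 s.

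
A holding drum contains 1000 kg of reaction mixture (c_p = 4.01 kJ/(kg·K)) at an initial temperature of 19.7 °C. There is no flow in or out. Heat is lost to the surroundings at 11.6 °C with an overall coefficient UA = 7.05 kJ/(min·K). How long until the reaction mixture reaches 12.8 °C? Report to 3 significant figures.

1090 min

Energy balance: M c_p dT/dt = −UA(T − T_amb).
τ = M c_p/UA = 568.79 min; T_ss = T_amb = 11.600 °C.
T(t) = T_ss + (T₀ − T_ss)e^(−t/τ); set T = 12.8:
t = −τ ln[(T − T_ss)/(T₀ − T_ss)] = −568.79 · ln(0.14815) = 1086.1 min.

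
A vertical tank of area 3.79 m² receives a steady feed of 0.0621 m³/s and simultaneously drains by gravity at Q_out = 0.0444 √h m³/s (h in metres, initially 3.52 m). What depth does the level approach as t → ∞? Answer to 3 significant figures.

1.96 m

A dh/dt = Q_in − 0.0444 √h. Steady state requires inflow = outflow:
Q_in = 0.0444 √h_ss ⇒ √h_ss = 0.0621/0.0444 = 1.3986.
h_ss = 1.3986² = 1.9562 m. (Since h₀ = 3.52 m > h_ss, the level will fall toward this value.)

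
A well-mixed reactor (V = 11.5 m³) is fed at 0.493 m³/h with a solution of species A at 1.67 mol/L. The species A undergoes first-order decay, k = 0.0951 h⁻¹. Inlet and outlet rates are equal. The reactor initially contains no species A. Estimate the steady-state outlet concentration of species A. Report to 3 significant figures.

Species balance: V dC/dt = Q C_in − Q C − k V C.
At steady state: 0 = Q C_in − (Q + kV) C_ss, so C_ss = Q C_in/(Q + kV).
C_ss = 0.493·1.67/(0.493 + 0.0951·11.5) = 0.82331/1.5867 = 0.51890 mol/L.

0.519 mol/L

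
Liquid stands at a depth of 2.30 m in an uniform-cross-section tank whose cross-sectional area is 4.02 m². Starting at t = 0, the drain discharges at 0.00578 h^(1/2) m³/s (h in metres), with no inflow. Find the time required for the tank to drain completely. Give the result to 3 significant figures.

With no inflow, A dh/dt = −0.00578 √h.
∫ h^(−1/2) dh = −(0.00578/A) ∫ dt, giving 2√h = 2√h₀ − (0.00578/A) t.
Tank is empty when √h = 0: t_empty = 2A√h₀/0.00578.
t_empty = 2·4.02·√2.30/0.00578 = 8.0400·1.5166/0.00578 = 2109.6 s.

2110 s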